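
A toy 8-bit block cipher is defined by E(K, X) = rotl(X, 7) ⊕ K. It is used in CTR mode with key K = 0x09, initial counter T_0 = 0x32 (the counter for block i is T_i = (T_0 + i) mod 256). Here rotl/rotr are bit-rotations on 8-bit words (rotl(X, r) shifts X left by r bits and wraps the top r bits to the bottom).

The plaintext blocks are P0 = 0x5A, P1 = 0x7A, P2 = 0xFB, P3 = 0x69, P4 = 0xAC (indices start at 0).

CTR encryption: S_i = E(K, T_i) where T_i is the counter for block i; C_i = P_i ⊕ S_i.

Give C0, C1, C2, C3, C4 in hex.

C0 = 0x4A, C1 = 0xEA, C2 = 0xE8, C3 = 0xFA, C4 = 0xBE

C0: T = 0x32, S = E(K, T) = 0x10; 0x5A ⊕ 0x10 = 0x4A.
C1: T = 0x33, S = E(K, T) = 0x90; 0x7A ⊕ 0x90 = 0xEA.
C2: T = 0x34, S = E(K, T) = 0x13; 0xFB ⊕ 0x13 = 0xE8.
C3: T = 0x35, S = E(K, T) = 0x93; 0x69 ⊕ 0x93 = 0xFA.
C4: T = 0x36, S = E(K, T) = 0x12; 0xAC ⊕ 0x12 = 0xBE.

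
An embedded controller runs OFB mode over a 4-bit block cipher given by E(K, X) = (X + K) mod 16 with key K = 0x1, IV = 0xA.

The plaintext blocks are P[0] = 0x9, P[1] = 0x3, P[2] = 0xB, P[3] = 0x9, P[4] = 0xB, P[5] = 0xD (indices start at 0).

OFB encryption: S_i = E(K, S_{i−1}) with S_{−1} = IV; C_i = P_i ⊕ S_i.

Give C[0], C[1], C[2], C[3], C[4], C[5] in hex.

C[0]: S = E(K, 0xA) = 0xB; 0x9 ⊕ 0xB = 0x2.
C[1]: S = E(K, 0xB) = 0xC; 0x3 ⊕ 0xC = 0xF.
C[2]: S = E(K, 0xC) = 0xD; 0xB ⊕ 0xD = 0x6.
C[3]: S = E(K, 0xD) = 0xE; 0x9 ⊕ 0xE = 0x7.
C[4]: S = E(K, 0xE) = 0xF; 0xB ⊕ 0xF = 0x4.
C[5]: S = E(K, 0xF) = 0x0; 0xD ⊕ 0x0 = 0xD.

C[0] = 0x2, C[1] = 0xF, C[2] = 0x6, C[3] = 0x7, C[4] = 0x4, C[5] = 0xD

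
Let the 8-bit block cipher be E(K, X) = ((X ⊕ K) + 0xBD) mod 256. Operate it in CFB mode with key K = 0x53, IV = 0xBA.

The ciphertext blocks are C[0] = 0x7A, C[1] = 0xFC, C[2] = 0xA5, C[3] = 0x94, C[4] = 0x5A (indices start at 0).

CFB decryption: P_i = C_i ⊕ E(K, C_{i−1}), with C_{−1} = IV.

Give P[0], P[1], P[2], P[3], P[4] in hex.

P[0] = 0xDC, P[1] = 0x1A, P[2] = 0xC9, P[3] = 0x27, P[4] = 0xDE

P[0]: E(K, 0xBA) = 0xA6; 0x7A ⊕ 0xA6 = 0xDC.
P[1]: E(K, 0x7A) = 0xE6; 0xFC ⊕ 0xE6 = 0x1A.
P[2]: E(K, 0xFC) = 0x6C; 0xA5 ⊕ 0x6C = 0xC9.
P[3]: E(K, 0xA5) = 0xB3; 0x94 ⊕ 0xB3 = 0x27.
P[4]: E(K, 0x94) = 0x84; 0x5A ⊕ 0x84 = 0xDE.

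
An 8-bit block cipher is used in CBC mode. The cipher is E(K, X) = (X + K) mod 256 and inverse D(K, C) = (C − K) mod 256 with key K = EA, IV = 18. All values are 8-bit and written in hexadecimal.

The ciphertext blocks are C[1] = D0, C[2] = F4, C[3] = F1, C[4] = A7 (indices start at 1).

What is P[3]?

CBC decryption: P_i = D(K, C_i) ⊕ C_{i−1}, with C_{0} = IV.
P[3]: D(K, F1) = 07; 07 ⊕ F4 = F3.

P[3] = F3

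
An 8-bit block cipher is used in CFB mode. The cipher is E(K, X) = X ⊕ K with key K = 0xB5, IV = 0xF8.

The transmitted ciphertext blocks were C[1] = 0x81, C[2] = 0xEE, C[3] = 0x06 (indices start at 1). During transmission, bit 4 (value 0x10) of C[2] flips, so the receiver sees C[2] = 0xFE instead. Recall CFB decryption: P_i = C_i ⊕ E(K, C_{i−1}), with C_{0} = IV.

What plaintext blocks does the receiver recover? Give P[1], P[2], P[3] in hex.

P[1] = 0xCC, P[2] = 0xCA, P[3] = 0x4D

Only C[2] changed, to 0xFE. In CFB, a change in C_i flips the same bit in P_i and garbles P_{i+1}. Decrypting the received ciphertext:
P[1]: E(K, 0xF8) = 0x4D; 0x81 ⊕ 0x4D = 0xCC.
P[2]: E(K, 0x81) = 0x34; 0xFE ⊕ 0x34 = 0xCA.
P[3]: E(K, 0xFE) = 0x4B; 0x06 ⊕ 0x4B = 0x4D.
Blocks that differ from the original plaintext: P[2], P[3].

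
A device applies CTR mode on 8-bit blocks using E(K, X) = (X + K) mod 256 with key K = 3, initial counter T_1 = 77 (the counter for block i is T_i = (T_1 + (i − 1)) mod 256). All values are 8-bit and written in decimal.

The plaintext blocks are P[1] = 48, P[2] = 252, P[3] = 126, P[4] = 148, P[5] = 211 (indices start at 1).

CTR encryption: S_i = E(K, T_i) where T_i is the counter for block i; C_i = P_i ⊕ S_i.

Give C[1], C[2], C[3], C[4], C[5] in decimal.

C[1] = 96, C[2] = 173, C[3] = 44, C[4] = 199, C[5] = 135

C[1]: T = 77, S = E(K, T) = 80; 48 ⊕ 80 = 96.
C[2]: T = 78, S = E(K, T) = 81; 252 ⊕ 81 = 173.
C[3]: T = 79, S = E(K, T) = 82; 126 ⊕ 82 = 44.
C[4]: T = 80, S = E(K, T) = 83; 148 ⊕ 83 = 199.
C[5]: T = 81, S = E(K, T) = 84; 211 ⊕ 84 = 135.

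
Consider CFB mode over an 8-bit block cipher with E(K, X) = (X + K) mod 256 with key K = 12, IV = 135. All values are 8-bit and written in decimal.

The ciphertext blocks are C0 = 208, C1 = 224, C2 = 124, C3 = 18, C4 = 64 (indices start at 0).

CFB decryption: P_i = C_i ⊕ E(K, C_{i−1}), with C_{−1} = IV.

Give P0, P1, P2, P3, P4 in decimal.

P0 = 67, P1 = 60, P2 = 144, P3 = 154, P4 = 94

P0: E(K, 135) = 147; 208 ⊕ 147 = 67.
P1: E(K, 208) = 220; 224 ⊕ 220 = 60.
P2: E(K, 224) = 236; 124 ⊕ 236 = 144.
P3: E(K, 124) = 136; 18 ⊕ 136 = 154.
P4: E(K, 18) = 30; 64 ⊕ 30 = 94.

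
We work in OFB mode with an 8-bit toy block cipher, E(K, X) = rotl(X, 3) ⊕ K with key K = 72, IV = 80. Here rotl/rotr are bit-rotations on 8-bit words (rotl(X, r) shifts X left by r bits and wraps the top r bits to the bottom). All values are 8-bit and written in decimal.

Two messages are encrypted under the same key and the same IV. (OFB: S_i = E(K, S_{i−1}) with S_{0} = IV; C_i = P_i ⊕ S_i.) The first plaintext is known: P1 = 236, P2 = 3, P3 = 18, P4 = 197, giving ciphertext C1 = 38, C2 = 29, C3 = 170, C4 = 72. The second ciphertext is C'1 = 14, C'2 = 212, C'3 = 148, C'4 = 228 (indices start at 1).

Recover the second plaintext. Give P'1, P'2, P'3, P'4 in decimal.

In OFB with a reused IV, both messages share the same keystream S_i, so C_i ⊕ C'_i = P_i ⊕ P'_i and thus P'_i = P_i ⊕ C_i ⊕ C'_i.
P'1: 236 ⊕ 38 ⊕ 14 = 196.
P'2: 3 ⊕ 29 ⊕ 212 = 202.
P'3: 18 ⊕ 170 ⊕ 148 = 44.
P'4: 197 ⊕ 72 ⊕ 228 = 105.

P'1 = 196, P'2 = 202, P'3 = 44, P'4 = 105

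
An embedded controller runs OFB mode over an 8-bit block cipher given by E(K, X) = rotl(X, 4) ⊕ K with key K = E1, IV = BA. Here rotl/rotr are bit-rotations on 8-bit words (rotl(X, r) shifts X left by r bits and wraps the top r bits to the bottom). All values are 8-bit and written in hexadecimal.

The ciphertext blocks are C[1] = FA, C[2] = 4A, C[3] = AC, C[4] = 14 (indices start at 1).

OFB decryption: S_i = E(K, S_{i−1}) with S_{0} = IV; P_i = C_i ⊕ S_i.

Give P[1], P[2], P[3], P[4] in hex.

P[1]: S = E(K, BA) = 4A; FA ⊕ 4A = B0.
P[2]: S = E(K, 4A) = 45; 4A ⊕ 45 = 0F.
P[3]: S = E(K, 45) = B5; AC ⊕ B5 = 19.
P[4]: S = E(K, B5) = BA; 14 ⊕ BA = AE.

P[1] = B0, P[2] = 0F, P[3] = 19, P[4] = AE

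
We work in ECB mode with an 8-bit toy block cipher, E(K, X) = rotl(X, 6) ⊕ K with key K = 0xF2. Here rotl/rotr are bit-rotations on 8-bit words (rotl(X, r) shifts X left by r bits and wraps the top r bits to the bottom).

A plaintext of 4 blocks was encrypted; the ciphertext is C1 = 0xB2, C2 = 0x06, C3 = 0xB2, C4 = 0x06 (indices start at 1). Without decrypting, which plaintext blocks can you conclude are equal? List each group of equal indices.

P1 = P3; P2 = P4

ECB encrypts each block independently with the same key, so equal ciphertext blocks imply equal plaintext blocks.
C1 = C3 = 0xB2, so P1 = P3.
C2 = C4 = 0x06, so P2 = P4.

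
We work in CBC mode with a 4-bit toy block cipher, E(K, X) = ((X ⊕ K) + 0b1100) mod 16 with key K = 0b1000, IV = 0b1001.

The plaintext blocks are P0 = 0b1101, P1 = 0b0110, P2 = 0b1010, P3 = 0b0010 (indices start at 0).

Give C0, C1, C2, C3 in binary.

C0 = 0b1000, C1 = 0b0010, C2 = 0b1100, C3 = 0b0010

CBC encryption: C_i = E(K, P_i ⊕ C_{i−1}), with C_{−1} = IV.
C0: P0 ⊕ 0b1001 = 0b0100; E(K, 0b0100) = 0b1000.
C1: P1 ⊕ 0b1000 = 0b1110; E(K, 0b1110) = 0b0010.
C2: P2 ⊕ 0b0010 = 0b1000; E(K, 0b1000) = 0b1100.
C3: P3 ⊕ 0b1100 = 0b1110; E(K, 0b1110) = 0b0010.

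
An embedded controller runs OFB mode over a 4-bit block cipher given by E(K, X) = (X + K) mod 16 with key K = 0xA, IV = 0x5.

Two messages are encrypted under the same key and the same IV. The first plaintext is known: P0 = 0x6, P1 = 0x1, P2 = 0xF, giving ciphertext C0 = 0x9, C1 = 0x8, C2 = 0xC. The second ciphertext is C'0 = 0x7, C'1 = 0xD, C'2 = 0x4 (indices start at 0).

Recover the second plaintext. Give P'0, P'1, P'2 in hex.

In OFB with a reused IV, both messages share the same keystream S_i, so C_i ⊕ C'_i = P_i ⊕ P'_i and thus P'_i = P_i ⊕ C_i ⊕ C'_i.
P'0: 0x6 ⊕ 0x9 ⊕ 0x7 = 0x8.
P'1: 0x1 ⊕ 0x8 ⊕ 0xD = 0x4.
P'2: 0xF ⊕ 0xC ⊕ 0x4 = 0x7.

P'0 = 0x8, P'1 = 0x4, P'2 = 0x7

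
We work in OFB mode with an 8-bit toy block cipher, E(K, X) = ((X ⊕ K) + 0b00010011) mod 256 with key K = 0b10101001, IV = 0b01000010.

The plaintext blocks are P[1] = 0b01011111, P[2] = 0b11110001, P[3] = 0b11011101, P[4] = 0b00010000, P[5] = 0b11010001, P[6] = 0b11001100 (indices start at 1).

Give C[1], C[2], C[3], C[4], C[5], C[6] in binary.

C[1] = 0b10100001, C[2] = 0b10011011, C[3] = 0b00001011, C[4] = 0b10000010, C[5] = 0b10011111, C[6] = 0b00110110

OFB encryption: S_i = E(K, S_{i−1}) with S_{0} = IV; C_i = P_i ⊕ S_i.
C[1]: S = E(K, 0b01000010) = 0b11111110; 0b01011111 ⊕ 0b11111110 = 0b10100001.
C[2]: S = E(K, 0b11111110) = 0b01101010; 0b11110001 ⊕ 0b01101010 = 0b10011011.
C[3]: S = E(K, 0b01101010) = 0b11010110; 0b11011101 ⊕ 0b11010110 = 0b00001011.
C[4]: S = E(K, 0b11010110) = 0b10010010; 0b00010000 ⊕ 0b10010010 = 0b10000010.
C[5]: S = E(K, 0b10010010) = 0b01001110; 0b11010001 ⊕ 0b01001110 = 0b10011111.
C[6]: S = E(K, 0b01001110) = 0b11111010; 0b11001100 ⊕ 0b11111010 = 0b00110110.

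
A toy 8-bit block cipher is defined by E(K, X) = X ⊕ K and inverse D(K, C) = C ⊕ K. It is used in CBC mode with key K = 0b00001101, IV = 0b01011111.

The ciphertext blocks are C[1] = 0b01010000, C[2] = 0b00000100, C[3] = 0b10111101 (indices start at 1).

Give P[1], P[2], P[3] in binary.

CBC decryption: P_i = D(K, C_i) ⊕ C_{i−1}, with C_{0} = IV.
P[1]: D(K, 0b01010000) = 0b01011101; 0b01011101 ⊕ 0b01011111 = 0b00000010.
P[2]: D(K, 0b00000100) = 0b00001001; 0b00001001 ⊕ 0b01010000 = 0b01011001.
P[3]: D(K, 0b10111101) = 0b10110000; 0b10110000 ⊕ 0b00000100 = 0b10110100.

P[1] = 0b00000010, P[2] = 0b01011001, P[3] = 0b10110100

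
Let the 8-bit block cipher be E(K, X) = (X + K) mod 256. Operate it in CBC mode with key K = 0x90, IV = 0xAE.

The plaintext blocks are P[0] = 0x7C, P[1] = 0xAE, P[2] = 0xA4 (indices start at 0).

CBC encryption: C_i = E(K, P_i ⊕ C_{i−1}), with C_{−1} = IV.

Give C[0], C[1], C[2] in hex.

C[0] = 0x62, C[1] = 0x5C, C[2] = 0x88

C[0]: P[0] ⊕ 0xAE = 0xD2; E(K, 0xD2) = 0x62.
C[1]: P[1] ⊕ 0x62 = 0xCC; E(K, 0xCC) = 0x5C.
C[2]: P[2] ⊕ 0x5C = 0xF8; E(K, 0xF8) = 0x88.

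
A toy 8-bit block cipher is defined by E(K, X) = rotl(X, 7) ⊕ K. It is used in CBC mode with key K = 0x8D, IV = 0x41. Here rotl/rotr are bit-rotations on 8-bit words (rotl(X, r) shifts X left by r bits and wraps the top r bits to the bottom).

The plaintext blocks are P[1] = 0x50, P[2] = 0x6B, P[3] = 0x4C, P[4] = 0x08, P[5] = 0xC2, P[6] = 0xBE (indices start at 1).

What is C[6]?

C[6] = 0x18

CBC encryption: C_i = E(K, P_i ⊕ C_{i−1}), with C_{0} = IV.
C[1]: P[1] ⊕ 0x41 = 0x11; E(K, 0x11) = 0x05.
C[2]: P[2] ⊕ 0x05 = 0x6E; E(K, 0x6E) = 0xBA.
C[3]: P[3] ⊕ 0xBA = 0xF6; E(K, 0xF6) = 0xF6.
C[4]: P[4] ⊕ 0xF6 = 0xFE; E(K, 0xFE) = 0xF2.
C[5]: P[5] ⊕ 0xF2 = 0x30; E(K, 0x30) = 0x95.
C[6]: P[6] ⊕ 0x95 = 0x2B; E(K, 0x2B) = 0x18.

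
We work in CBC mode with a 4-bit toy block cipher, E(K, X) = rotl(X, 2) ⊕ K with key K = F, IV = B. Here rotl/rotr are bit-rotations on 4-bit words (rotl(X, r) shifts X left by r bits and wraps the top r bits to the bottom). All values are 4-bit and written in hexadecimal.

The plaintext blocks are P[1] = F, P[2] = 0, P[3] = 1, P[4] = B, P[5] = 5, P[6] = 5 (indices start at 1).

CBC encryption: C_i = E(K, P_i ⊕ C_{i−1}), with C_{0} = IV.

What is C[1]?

C[1]: P[1] ⊕ B = 4; E(K, 4) = E.

C[1] = E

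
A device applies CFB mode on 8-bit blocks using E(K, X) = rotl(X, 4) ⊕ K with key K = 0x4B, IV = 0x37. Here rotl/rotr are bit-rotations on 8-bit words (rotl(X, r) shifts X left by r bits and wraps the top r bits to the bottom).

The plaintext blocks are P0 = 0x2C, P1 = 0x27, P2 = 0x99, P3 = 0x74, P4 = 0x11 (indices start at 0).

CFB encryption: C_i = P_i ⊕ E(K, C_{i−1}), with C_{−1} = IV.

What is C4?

C0: E(K, 0x37) = 0x38; 0x2C ⊕ 0x38 = 0x14.
C1: E(K, 0x14) = 0x0A; 0x27 ⊕ 0x0A = 0x2D.
C2: E(K, 0x2D) = 0x99; 0x99 ⊕ 0x99 = 0x00.
C3: E(K, 0x00) = 0x4B; 0x74 ⊕ 0x4B = 0x3F.
C4: E(K, 0x3F) = 0xB8; 0x11 ⊕ 0xB8 = 0xA9.

C4 = 0xA9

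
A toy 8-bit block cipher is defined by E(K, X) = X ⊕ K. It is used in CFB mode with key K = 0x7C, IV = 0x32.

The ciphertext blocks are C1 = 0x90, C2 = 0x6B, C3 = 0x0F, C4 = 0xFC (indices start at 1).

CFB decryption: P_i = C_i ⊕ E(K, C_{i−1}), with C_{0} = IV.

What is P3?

P3: E(K, 0x6B) = 0x17; 0x0F ⊕ 0x17 = 0x18.

P3 = 0x18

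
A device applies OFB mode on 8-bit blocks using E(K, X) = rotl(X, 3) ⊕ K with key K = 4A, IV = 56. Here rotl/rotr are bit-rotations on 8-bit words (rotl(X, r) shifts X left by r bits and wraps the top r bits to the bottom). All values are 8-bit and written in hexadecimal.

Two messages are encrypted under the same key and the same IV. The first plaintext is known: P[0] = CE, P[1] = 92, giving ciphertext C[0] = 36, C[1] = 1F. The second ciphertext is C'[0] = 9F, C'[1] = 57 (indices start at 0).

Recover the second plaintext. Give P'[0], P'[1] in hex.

In OFB with a reused IV, both messages share the same keystream S_i, so C_i ⊕ C'_i = P_i ⊕ P'_i and thus P'_i = P_i ⊕ C_i ⊕ C'_i.
P'[0]: CE ⊕ 36 ⊕ 9F = 67.
P'[1]: 92 ⊕ 1F ⊕ 57 = DA.

P'[0] = 67, P'[1] = DA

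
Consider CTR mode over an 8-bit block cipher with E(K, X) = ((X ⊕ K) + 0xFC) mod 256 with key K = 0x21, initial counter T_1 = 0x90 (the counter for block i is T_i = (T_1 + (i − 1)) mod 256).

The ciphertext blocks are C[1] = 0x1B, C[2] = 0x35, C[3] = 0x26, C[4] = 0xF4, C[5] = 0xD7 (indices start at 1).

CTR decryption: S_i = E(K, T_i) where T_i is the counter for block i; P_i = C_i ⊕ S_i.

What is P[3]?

P[3] = 0x89

P[3]: T = 0x92, S = E(K, T) = 0xAF; 0x26 ⊕ 0xAF = 0x89.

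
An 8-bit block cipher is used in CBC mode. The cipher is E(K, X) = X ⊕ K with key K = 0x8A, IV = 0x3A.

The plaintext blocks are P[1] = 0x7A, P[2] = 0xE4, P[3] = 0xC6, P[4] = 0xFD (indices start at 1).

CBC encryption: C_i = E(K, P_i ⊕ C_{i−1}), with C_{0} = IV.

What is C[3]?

C[1]: P[1] ⊕ 0x3A = 0x40; E(K, 0x40) = 0xCA.
C[2]: P[2] ⊕ 0xCA = 0x2E; E(K, 0x2E) = 0xA4.
C[3]: P[3] ⊕ 0xA4 = 0x62; E(K, 0x62) = 0xE8.

C[3] = 0xE8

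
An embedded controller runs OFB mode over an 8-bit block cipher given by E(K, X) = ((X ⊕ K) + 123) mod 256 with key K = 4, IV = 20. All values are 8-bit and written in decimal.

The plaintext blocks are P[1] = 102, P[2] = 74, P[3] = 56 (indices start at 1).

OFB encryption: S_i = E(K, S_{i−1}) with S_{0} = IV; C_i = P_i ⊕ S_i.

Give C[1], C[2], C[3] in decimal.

C[1] = 237, C[2] = 64, C[3] = 177

C[1]: S = E(K, 20) = 139; 102 ⊕ 139 = 237.
C[2]: S = E(K, 139) = 10; 74 ⊕ 10 = 64.
C[3]: S = E(K, 10) = 137; 56 ⊕ 137 = 177.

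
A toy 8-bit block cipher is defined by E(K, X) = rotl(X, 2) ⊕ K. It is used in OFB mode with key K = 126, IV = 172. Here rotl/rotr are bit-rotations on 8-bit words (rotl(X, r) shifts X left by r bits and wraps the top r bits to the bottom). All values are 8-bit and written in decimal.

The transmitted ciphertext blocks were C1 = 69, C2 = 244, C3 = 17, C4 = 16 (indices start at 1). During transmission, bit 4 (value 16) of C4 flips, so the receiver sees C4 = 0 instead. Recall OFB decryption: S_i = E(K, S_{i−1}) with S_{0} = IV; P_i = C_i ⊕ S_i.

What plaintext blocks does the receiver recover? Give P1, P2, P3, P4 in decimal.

Only C4 changed, to 0. In OFB, a change in C_i flips the same bit in P_i only; the keystream is unaffected. Decrypting the received ciphertext:
P1: S = E(K, 172) = 204; 69 ⊕ 204 = 137.
P2: S = E(K, 204) = 77; 244 ⊕ 77 = 185.
P3: S = E(K, 77) = 75; 17 ⊕ 75 = 90.
P4: S = E(K, 75) = 83; 0 ⊕ 83 = 83.
Blocks that differ from the original plaintext: P4.

P1 = 137, P2 = 185, P3 = 90, P4 = 83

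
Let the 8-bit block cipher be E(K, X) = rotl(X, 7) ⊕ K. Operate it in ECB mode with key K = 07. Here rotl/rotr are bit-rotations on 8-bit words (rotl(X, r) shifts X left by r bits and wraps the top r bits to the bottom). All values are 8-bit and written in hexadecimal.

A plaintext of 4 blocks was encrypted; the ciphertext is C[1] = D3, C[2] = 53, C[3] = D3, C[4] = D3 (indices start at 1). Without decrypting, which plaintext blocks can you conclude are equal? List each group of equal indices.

ECB encrypts each block independently with the same key, so equal ciphertext blocks imply equal plaintext blocks.
C[1] = C[3] = C[4] = D3, so P[1] = P[3] = P[4].

P[1] = P[3] = P[4]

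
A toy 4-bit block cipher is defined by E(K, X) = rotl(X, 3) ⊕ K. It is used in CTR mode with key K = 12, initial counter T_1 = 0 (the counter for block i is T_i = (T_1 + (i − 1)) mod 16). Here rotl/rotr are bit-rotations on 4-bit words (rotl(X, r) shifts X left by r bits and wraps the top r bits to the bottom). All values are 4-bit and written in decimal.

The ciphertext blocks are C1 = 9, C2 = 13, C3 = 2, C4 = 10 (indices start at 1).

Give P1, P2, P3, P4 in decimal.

CTR decryption: S_i = E(K, T_i) where T_i is the counter for block i; P_i = C_i ⊕ S_i.
P1: T = 0, S = E(K, T) = 12; 9 ⊕ 12 = 5.
P2: T = 1, S = E(K, T) = 4; 13 ⊕ 4 = 9.
P3: T = 2, S = E(K, T) = 13; 2 ⊕ 13 = 15.
P4: T = 3, S = E(K, T) = 5; 10 ⊕ 5 = 15.

P1 = 5, P2 = 9, P3 = 15, P4 = 15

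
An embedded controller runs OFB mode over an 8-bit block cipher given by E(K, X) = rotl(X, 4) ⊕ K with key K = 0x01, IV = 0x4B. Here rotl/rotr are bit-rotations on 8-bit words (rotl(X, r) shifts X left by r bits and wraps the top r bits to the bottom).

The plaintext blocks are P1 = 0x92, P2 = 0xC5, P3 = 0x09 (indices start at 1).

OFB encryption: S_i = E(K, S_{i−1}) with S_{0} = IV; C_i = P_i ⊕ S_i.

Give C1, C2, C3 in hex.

C1: S = E(K, 0x4B) = 0xB5; 0x92 ⊕ 0xB5 = 0x27.
C2: S = E(K, 0xB5) = 0x5A; 0xC5 ⊕ 0x5A = 0x9F.
C3: S = E(K, 0x5A) = 0xA4; 0x09 ⊕ 0xA4 = 0xAD.

C1 = 0x27, C2 = 0x9F, C3 = 0xAD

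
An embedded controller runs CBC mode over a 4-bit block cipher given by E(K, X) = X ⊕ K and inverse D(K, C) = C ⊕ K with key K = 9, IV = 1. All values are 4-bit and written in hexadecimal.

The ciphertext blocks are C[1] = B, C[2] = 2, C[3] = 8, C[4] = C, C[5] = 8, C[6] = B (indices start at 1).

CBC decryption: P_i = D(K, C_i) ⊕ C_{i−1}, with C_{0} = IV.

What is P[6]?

P[6] = A

P[6]: D(K, B) = 2; 2 ⊕ 8 = A.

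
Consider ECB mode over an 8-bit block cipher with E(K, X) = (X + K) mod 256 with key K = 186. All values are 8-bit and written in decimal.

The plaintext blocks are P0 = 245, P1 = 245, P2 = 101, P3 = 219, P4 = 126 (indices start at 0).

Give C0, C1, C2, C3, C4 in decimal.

ECB encryption: C_i = E(K, P_i).
C0: E(K, 245) = 175.
C1: E(K, 245) = 175.
C2: E(K, 101) = 31.
C3: E(K, 219) = 149.
C4: E(K, 126) = 56.

C0 = 175, C1 = 175, C2 = 31, C3 = 149, C4 = 56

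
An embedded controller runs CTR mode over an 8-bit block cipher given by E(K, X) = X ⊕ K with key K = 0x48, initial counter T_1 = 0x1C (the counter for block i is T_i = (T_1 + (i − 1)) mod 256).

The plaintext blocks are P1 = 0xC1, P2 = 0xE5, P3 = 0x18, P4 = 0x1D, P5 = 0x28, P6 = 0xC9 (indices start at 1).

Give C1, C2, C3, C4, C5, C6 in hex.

C1 = 0x95, C2 = 0xB0, C3 = 0x4E, C4 = 0x4A, C5 = 0x40, C6 = 0xA0

CTR encryption: S_i = E(K, T_i) where T_i is the counter for block i; C_i = P_i ⊕ S_i.
C1: T = 0x1C, S = E(K, T) = 0x54; 0xC1 ⊕ 0x54 = 0x95.
C2: T = 0x1D, S = E(K, T) = 0x55; 0xE5 ⊕ 0x55 = 0xB0.
C3: T = 0x1E, S = E(K, T) = 0x56; 0x18 ⊕ 0x56 = 0x4E.
C4: T = 0x1F, S = E(K, T) = 0x57; 0x1D ⊕ 0x57 = 0x4A.
C5: T = 0x20, S = E(K, T) = 0x68; 0x28 ⊕ 0x68 = 0x40.
C6: T = 0x21, S = E(K, T) = 0x69; 0xC9 ⊕ 0x69 = 0xA0.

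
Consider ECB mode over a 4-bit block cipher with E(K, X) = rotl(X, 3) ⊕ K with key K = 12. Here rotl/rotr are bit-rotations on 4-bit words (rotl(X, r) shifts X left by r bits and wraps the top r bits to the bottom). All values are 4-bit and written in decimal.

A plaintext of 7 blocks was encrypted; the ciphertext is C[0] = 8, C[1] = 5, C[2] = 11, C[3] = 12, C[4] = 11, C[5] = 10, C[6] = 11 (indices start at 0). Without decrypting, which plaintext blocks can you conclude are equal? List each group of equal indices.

P[2] = P[4] = P[6]

ECB encrypts each block independently with the same key, so equal ciphertext blocks imply equal plaintext blocks.
C[2] = C[4] = C[6] = 11, so P[2] = P[4] = P[6].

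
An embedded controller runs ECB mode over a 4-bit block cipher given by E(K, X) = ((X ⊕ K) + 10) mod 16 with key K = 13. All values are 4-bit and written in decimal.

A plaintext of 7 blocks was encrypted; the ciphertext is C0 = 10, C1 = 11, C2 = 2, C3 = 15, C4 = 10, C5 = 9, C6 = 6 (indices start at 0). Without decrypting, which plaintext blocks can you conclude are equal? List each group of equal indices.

ECB encrypts each block independently with the same key, so equal ciphertext blocks imply equal plaintext blocks.
C0 = C4 = 10, so P0 = P4.

P0 = P4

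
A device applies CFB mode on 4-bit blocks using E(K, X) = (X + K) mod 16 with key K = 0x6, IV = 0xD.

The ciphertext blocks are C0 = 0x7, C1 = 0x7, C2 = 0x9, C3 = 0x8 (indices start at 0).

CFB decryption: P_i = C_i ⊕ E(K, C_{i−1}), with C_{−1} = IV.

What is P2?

P2: E(K, 0x7) = 0xD; 0x9 ⊕ 0xD = 0x4.

P2 = 0x4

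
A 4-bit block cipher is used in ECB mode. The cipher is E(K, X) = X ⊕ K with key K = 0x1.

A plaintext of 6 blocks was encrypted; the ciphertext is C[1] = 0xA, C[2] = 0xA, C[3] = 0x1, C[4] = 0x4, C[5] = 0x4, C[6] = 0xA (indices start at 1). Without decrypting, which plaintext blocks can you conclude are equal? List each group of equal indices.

P[1] = P[2] = P[6]; P[4] = P[5]

ECB encrypts each block independently with the same key, so equal ciphertext blocks imply equal plaintext blocks.
C[1] = C[2] = C[6] = 0xA, so P[1] = P[2] = P[6].
C[4] = C[5] = 0x4, so P[4] = P[5].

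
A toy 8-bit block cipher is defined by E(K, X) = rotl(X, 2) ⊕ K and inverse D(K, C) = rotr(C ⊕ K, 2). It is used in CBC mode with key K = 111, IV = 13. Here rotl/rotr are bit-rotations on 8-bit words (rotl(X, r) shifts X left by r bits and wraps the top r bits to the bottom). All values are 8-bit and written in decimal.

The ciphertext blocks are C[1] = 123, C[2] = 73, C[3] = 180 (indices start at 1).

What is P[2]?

CBC decryption: P_i = D(K, C_i) ⊕ C_{i−1}, with C_{0} = IV.
P[2]: D(K, 73) = 137; 137 ⊕ 123 = 242.

P[2] = 242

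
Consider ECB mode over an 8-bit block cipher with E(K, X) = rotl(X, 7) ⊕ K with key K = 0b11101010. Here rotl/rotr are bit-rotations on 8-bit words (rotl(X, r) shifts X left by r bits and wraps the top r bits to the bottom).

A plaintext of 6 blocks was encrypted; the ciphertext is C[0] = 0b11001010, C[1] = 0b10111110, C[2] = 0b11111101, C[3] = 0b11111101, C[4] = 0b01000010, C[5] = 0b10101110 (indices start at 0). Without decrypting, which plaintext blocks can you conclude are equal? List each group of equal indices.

ECB encrypts each block independently with the same key, so equal ciphertext blocks imply equal plaintext blocks.
C[2] = C[3] = 0b11111101, so P[2] = P[3].

P[2] = P[3]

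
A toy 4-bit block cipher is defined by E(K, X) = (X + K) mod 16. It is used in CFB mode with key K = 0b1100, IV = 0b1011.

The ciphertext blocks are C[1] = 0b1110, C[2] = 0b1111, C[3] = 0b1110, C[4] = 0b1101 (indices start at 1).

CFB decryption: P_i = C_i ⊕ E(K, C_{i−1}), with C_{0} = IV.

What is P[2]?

P[2] = 0b0101

P[2]: E(K, 0b1110) = 0b1010; 0b1111 ⊕ 0b1010 = 0b0101.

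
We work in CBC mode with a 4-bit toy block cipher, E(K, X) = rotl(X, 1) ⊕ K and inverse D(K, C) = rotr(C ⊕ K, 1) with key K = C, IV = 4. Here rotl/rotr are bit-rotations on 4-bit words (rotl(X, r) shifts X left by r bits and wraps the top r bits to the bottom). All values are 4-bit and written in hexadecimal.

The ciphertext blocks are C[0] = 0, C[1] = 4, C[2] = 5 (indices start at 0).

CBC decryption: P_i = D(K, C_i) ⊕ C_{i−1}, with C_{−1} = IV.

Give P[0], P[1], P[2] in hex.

P[0] = 2, P[1] = 4, P[2] = 8

P[0]: D(K, 0) = 6; 6 ⊕ 4 = 2.
P[1]: D(K, 4) = 4; 4 ⊕ 0 = 4.
P[2]: D(K, 5) = C; C ⊕ 4 = 8.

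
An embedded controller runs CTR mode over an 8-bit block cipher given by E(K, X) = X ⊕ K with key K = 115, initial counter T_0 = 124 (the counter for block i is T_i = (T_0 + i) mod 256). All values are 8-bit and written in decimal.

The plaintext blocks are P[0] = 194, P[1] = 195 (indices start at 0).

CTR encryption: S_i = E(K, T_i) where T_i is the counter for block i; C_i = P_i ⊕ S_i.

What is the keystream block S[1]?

C[0]: T = 124, S = E(K, T) = 15; 194 ⊕ 15 = 205.
C[1]: T = 125, S = E(K, T) = 14; 195 ⊕ 14 = 205.
So S[1] = 14.

14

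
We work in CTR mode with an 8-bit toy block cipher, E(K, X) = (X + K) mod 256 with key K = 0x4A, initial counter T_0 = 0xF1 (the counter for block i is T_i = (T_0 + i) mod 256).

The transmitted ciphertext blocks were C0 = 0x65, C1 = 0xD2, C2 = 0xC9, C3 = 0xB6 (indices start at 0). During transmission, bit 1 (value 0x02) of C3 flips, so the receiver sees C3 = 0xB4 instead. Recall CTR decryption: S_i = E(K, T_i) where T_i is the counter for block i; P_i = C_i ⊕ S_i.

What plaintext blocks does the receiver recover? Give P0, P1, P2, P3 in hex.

P0 = 0x5E, P1 = 0xEE, P2 = 0xF4, P3 = 0x8A

Only C3 changed, to 0xB4. In CTR, a change in C_i flips the same bit in P_i only; the keystream is unaffected. Decrypting the received ciphertext:
P0: T = 0xF1, S = E(K, T) = 0x3B; 0x65 ⊕ 0x3B = 0x5E.
P1: T = 0xF2, S = E(K, T) = 0x3C; 0xD2 ⊕ 0x3C = 0xEE.
P2: T = 0xF3, S = E(K, T) = 0x3D; 0xC9 ⊕ 0x3D = 0xF4.
P3: T = 0xF4, S = E(K, T) = 0x3E; 0xB4 ⊕ 0x3E = 0x8A.
Blocks that differ from the original plaintext: P3.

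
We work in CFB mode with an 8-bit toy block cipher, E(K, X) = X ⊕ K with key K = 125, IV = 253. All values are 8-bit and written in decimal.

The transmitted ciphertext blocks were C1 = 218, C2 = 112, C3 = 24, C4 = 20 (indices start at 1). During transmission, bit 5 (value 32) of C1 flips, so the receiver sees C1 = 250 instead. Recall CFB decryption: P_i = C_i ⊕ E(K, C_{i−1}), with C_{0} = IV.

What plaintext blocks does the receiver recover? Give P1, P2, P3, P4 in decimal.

Only C1 changed, to 250. In CFB, a change in C_i flips the same bit in P_i and garbles P_{i+1}. Decrypting the received ciphertext:
P1: E(K, 253) = 128; 250 ⊕ 128 = 122.
P2: E(K, 250) = 135; 112 ⊕ 135 = 247.
P3: E(K, 112) = 13; 24 ⊕ 13 = 21.
P4: E(K, 24) = 101; 20 ⊕ 101 = 113.
Blocks that differ from the original plaintext: P1, P2.

P1 = 122, P2 = 247, P3 = 21, P4 = 113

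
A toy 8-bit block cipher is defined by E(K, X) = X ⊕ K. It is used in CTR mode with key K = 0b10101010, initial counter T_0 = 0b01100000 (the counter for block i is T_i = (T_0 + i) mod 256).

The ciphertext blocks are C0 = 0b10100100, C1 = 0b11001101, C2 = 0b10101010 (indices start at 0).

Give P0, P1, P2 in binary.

CTR decryption: S_i = E(K, T_i) where T_i is the counter for block i; P_i = C_i ⊕ S_i.
P0: T = 0b01100000, S = E(K, T) = 0b11001010; 0b10100100 ⊕ 0b11001010 = 0b01101110.
P1: T = 0b01100001, S = E(K, T) = 0b11001011; 0b11001101 ⊕ 0b11001011 = 0b00000110.
P2: T = 0b01100010, S = E(K, T) = 0b11001000; 0b10101010 ⊕ 0b11001000 = 0b01100010.

P0 = 0b01101110, P1 = 0b00000110, P2 = 0b01100010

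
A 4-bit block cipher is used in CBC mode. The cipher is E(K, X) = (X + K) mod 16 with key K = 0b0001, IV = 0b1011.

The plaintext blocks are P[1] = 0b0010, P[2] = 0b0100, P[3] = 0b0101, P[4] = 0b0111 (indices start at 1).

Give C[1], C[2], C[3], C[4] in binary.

CBC encryption: C_i = E(K, P_i ⊕ C_{i−1}), with C_{0} = IV.
C[1]: P[1] ⊕ 0b1011 = 0b1001; E(K, 0b1001) = 0b1010.
C[2]: P[2] ⊕ 0b1010 = 0b1110; E(K, 0b1110) = 0b1111.
C[3]: P[3] ⊕ 0b1111 = 0b1010; E(K, 0b1010) = 0b1011.
C[4]: P[4] ⊕ 0b1011 = 0b1100; E(K, 0b1100) = 0b1101.

C[1] = 0b1010, C[2] = 0b1111, C[3] = 0b1011, C[4] = 0b1101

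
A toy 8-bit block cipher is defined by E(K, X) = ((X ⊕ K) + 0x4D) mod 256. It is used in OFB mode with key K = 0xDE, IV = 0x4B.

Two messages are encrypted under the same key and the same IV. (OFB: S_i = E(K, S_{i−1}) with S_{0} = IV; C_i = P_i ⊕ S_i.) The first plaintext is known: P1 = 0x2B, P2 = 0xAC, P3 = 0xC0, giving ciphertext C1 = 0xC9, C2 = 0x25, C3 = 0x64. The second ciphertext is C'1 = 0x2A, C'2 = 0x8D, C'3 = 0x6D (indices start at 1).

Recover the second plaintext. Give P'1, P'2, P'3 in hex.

P'1 = 0xC8, P'2 = 0x04, P'3 = 0xC9

In OFB with a reused IV, both messages share the same keystream S_i, so C_i ⊕ C'_i = P_i ⊕ P'_i and thus P'_i = P_i ⊕ C_i ⊕ C'_i.
P'1: 0x2B ⊕ 0xC9 ⊕ 0x2A = 0xC8.
P'2: 0xAC ⊕ 0x25 ⊕ 0x8D = 0x04.
P'3: 0xC0 ⊕ 0x64 ⊕ 0x6D = 0xC9.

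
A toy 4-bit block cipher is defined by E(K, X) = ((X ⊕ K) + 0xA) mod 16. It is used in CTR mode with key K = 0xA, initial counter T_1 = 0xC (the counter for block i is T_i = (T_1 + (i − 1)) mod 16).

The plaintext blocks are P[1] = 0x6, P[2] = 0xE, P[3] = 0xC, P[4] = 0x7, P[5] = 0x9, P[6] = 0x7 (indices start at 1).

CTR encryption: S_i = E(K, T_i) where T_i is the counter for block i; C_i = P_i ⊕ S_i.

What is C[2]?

C[1]: T = 0xC, S = E(K, T) = 0x0; 0x6 ⊕ 0x0 = 0x6.
C[2]: T = 0xD, S = E(K, T) = 0x1; 0xE ⊕ 0x1 = 0xF.

C[2] = 0xF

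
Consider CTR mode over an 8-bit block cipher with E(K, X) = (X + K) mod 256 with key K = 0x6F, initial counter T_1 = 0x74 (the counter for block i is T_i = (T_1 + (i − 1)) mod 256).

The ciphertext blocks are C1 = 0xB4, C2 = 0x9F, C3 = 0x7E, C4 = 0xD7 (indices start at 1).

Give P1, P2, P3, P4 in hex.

P1 = 0x57, P2 = 0x7B, P3 = 0x9B, P4 = 0x31

CTR decryption: S_i = E(K, T_i) where T_i is the counter for block i; P_i = C_i ⊕ S_i.
P1: T = 0x74, S = E(K, T) = 0xE3; 0xB4 ⊕ 0xE3 = 0x57.
P2: T = 0x75, S = E(K, T) = 0xE4; 0x9F ⊕ 0xE4 = 0x7B.
P3: T = 0x76, S = E(K, T) = 0xE5; 0x7E ⊕ 0xE5 = 0x9B.
P4: T = 0x77, S = E(K, T) = 0xE6; 0xD7 ⊕ 0xE6 = 0x31.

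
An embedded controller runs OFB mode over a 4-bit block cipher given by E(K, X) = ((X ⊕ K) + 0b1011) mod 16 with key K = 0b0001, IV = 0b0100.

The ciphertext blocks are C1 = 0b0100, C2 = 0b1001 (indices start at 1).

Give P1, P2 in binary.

P1 = 0b0100, P2 = 0b0101

OFB decryption: S_i = E(K, S_{i−1}) with S_{0} = IV; P_i = C_i ⊕ S_i.
P1: S = E(K, 0b0100) = 0b0000; 0b0100 ⊕ 0b0000 = 0b0100.
P2: S = E(K, 0b0000) = 0b1100; 0b1001 ⊕ 0b1100 = 0b0101.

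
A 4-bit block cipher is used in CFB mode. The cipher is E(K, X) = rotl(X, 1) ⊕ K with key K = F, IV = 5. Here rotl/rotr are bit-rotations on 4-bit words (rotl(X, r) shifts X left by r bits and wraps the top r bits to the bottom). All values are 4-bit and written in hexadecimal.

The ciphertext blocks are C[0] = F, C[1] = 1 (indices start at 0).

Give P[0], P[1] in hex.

P[0] = A, P[1] = 1

CFB decryption: P_i = C_i ⊕ E(K, C_{i−1}), with C_{−1} = IV.
P[0]: E(K, 5) = 5; F ⊕ 5 = A.
P[1]: E(K, F) = 0; 1 ⊕ 0 = 1.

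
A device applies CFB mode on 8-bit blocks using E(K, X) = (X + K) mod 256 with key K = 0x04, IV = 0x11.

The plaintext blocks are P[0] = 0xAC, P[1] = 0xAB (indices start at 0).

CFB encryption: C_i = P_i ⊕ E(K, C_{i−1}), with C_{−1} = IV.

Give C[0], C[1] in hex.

C[0] = 0xB9, C[1] = 0x16

C[0]: E(K, 0x11) = 0x15; 0xAC ⊕ 0x15 = 0xB9.
C[1]: E(K, 0xB9) = 0xBD; 0xAB ⊕ 0xBD = 0x16.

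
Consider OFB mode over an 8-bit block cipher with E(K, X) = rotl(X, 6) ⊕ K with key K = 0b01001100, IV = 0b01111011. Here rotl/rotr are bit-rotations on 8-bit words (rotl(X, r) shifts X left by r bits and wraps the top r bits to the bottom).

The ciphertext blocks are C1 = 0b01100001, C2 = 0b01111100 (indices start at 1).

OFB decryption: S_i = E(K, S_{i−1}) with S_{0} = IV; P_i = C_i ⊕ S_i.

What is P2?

P1: S = E(K, 0b01111011) = 0b10010010; 0b01100001 ⊕ 0b10010010 = 0b11110011.
P2: S = E(K, 0b10010010) = 0b11101000; 0b01111100 ⊕ 0b11101000 = 0b10010100.

P2 = 0b10010100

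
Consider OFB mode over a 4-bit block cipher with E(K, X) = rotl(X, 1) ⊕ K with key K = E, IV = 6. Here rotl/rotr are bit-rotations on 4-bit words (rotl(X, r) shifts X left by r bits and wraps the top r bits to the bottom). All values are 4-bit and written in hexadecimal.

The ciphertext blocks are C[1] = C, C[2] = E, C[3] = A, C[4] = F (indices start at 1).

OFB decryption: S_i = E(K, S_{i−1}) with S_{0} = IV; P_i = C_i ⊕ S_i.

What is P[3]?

P[1]: S = E(K, 6) = 2; C ⊕ 2 = E.
P[2]: S = E(K, 2) = A; E ⊕ A = 4.
P[3]: S = E(K, A) = B; A ⊕ B = 1.

P[3] = 1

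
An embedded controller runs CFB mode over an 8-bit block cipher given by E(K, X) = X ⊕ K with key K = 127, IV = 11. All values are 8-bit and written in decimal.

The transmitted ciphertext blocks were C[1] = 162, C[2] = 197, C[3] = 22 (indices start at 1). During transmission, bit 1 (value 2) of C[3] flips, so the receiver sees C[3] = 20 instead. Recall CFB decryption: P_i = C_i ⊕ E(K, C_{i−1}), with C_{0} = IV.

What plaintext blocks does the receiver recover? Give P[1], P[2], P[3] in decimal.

Only C[3] changed, to 20. In CFB, a change in C_i flips the same bit in P_i and garbles P_{i+1}. Decrypting the received ciphertext:
P[1]: E(K, 11) = 116; 162 ⊕ 116 = 214.
P[2]: E(K, 162) = 221; 197 ⊕ 221 = 24.
P[3]: E(K, 197) = 186; 20 ⊕ 186 = 174.
Blocks that differ from the original plaintext: P[3].

P[1] = 214, P[2] = 24, P[3] = 174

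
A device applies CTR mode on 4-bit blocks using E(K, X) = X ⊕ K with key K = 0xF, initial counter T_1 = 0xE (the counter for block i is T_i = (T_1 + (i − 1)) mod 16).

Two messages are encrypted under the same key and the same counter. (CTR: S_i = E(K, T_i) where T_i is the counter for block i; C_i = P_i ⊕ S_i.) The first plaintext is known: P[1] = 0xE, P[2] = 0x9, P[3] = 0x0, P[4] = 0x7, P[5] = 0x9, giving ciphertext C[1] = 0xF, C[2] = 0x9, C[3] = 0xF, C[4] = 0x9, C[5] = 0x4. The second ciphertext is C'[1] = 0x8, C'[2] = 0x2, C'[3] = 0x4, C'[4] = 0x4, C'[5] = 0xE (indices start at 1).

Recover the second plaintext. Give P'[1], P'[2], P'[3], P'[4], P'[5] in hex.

In CTR with a reused counter, both messages share the same keystream S_i, so C_i ⊕ C'_i = P_i ⊕ P'_i and thus P'_i = P_i ⊕ C_i ⊕ C'_i.
P'[1]: 0xE ⊕ 0xF ⊕ 0x8 = 0x9.
P'[2]: 0x9 ⊕ 0x9 ⊕ 0x2 = 0x2.
P'[3]: 0x0 ⊕ 0xF ⊕ 0x4 = 0xB.
P'[4]: 0x7 ⊕ 0x9 ⊕ 0x4 = 0xA.
P'[5]: 0x9 ⊕ 0x4 ⊕ 0xE = 0x3.

P'[1] = 0x9, P'[2] = 0x2, P'[3] = 0xB, P'[4] = 0xA, P'[5] = 0x3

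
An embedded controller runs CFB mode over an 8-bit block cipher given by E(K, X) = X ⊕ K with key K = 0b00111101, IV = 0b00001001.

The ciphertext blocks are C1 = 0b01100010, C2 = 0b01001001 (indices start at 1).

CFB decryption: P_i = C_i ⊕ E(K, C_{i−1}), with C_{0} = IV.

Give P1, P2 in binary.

P1 = 0b01010110, P2 = 0b00010110

P1: E(K, 0b00001001) = 0b00110100; 0b01100010 ⊕ 0b00110100 = 0b01010110.
P2: E(K, 0b01100010) = 0b01011111; 0b01001001 ⊕ 0b01011111 = 0b00010110.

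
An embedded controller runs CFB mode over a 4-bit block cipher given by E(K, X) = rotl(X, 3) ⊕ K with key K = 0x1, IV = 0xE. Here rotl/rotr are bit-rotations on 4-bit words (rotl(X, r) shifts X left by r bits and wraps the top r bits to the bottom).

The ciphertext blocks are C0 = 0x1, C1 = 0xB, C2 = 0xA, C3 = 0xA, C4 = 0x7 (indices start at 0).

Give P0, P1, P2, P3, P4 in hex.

P0 = 0x7, P1 = 0x2, P2 = 0x6, P3 = 0xE, P4 = 0x3

CFB decryption: P_i = C_i ⊕ E(K, C_{i−1}), with C_{−1} = IV.
P0: E(K, 0xE) = 0x6; 0x1 ⊕ 0x6 = 0x7.
P1: E(K, 0x1) = 0x9; 0xB ⊕ 0x9 = 0x2.
P2: E(K, 0xB) = 0xC; 0xA ⊕ 0xC = 0x6.
P3: E(K, 0xA) = 0x4; 0xA ⊕ 0x4 = 0xE.
P4: E(K, 0xA) = 0x4; 0x7 ⊕ 0x4 = 0x3.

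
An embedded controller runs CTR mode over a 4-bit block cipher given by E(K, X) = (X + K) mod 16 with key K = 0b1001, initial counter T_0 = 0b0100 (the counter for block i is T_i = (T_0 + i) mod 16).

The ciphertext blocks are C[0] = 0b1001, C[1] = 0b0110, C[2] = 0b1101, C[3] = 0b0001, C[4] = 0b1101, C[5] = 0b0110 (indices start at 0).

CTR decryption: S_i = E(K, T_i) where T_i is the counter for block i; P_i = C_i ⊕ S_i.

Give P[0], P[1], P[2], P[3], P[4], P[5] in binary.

P[0]: T = 0b0100, S = E(K, T) = 0b1101; 0b1001 ⊕ 0b1101 = 0b0100.
P[1]: T = 0b0101, S = E(K, T) = 0b1110; 0b0110 ⊕ 0b1110 = 0b1000.
P[2]: T = 0b0110, S = E(K, T) = 0b1111; 0b1101 ⊕ 0b1111 = 0b0010.
P[3]: T = 0b0111, S = E(K, T) = 0b0000; 0b0001 ⊕ 0b0000 = 0b0001.
P[4]: T = 0b1000, S = E(K, T) = 0b0001; 0b1101 ⊕ 0b0001 = 0b1100.
P[5]: T = 0b1001, S = E(K, T) = 0b0010; 0b0110 ⊕ 0b0010 = 0b0100.

P[0] = 0b0100, P[1] = 0b1000, P[2] = 0b0010, P[3] = 0b0001, P[4] = 0b1100, P[5] = 0b0100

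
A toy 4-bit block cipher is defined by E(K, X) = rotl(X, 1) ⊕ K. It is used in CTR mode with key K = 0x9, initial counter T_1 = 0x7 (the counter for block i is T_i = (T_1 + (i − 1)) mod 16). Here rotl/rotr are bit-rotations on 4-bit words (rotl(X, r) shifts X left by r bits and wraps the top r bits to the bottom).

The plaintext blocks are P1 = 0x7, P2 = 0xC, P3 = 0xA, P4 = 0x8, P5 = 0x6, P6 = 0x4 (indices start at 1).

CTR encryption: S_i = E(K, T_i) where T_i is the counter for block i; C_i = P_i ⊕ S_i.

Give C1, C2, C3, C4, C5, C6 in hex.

C1: T = 0x7, S = E(K, T) = 0x7; 0x7 ⊕ 0x7 = 0x0.
C2: T = 0x8, S = E(K, T) = 0x8; 0xC ⊕ 0x8 = 0x4.
C3: T = 0x9, S = E(K, T) = 0xA; 0xA ⊕ 0xA = 0x0.
C4: T = 0xA, S = E(K, T) = 0xC; 0x8 ⊕ 0xC = 0x4.
C5: T = 0xB, S = E(K, T) = 0xE; 0x6 ⊕ 0xE = 0x8.
C6: T = 0xC, S = E(K, T) = 0x0; 0x4 ⊕ 0x0 = 0x4.

C1 = 0x0, C2 = 0x4, C3 = 0x0, C4 = 0x4, C5 = 0x8, C6 = 0x4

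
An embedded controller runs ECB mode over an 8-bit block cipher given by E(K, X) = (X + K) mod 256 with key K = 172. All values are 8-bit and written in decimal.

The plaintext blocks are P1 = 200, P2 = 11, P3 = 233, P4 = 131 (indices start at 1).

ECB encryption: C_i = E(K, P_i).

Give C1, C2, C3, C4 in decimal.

C1 = 116, C2 = 183, C3 = 149, C4 = 47

C1: E(K, 200) = 116.
C2: E(K, 11) = 183.
C3: E(K, 233) = 149.
C4: E(K, 131) = 47.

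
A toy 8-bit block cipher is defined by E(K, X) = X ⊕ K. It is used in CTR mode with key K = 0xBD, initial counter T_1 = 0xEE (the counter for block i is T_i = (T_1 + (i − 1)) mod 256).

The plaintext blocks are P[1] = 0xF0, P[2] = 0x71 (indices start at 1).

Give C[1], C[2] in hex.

C[1] = 0xA3, C[2] = 0x23

CTR encryption: S_i = E(K, T_i) where T_i is the counter for block i; C_i = P_i ⊕ S_i.
C[1]: T = 0xEE, S = E(K, T) = 0x53; 0xF0 ⊕ 0x53 = 0xA3.
C[2]: T = 0xEF, S = E(K, T) = 0x52; 0x71 ⊕ 0x52 = 0x23.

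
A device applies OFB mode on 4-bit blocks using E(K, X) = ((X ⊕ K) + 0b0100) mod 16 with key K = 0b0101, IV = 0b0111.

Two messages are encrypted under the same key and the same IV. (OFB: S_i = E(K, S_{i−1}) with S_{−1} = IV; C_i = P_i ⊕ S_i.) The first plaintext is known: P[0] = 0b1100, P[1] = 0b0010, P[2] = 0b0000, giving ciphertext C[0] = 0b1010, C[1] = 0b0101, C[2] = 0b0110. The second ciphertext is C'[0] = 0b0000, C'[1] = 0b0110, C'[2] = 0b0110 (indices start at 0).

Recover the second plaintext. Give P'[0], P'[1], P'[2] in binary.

In OFB with a reused IV, both messages share the same keystream S_i, so C_i ⊕ C'_i = P_i ⊕ P'_i and thus P'_i = P_i ⊕ C_i ⊕ C'_i.
P'[0]: 0b1100 ⊕ 0b1010 ⊕ 0b0000 = 0b0110.
P'[1]: 0b0010 ⊕ 0b0101 ⊕ 0b0110 = 0b0001.
P'[2]: 0b0000 ⊕ 0b0110 ⊕ 0b0110 = 0b0000.

P'[0] = 0b0110, P'[1] = 0b0001, P'[2] = 0b0000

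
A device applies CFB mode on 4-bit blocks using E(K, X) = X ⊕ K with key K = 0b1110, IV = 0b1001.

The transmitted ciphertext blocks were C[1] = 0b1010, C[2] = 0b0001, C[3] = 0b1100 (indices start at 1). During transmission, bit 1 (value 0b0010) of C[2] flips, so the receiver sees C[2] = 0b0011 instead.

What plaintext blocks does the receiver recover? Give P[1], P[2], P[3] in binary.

P[1] = 0b1101, P[2] = 0b0111, P[3] = 0b0001

CFB decryption: P_i = C_i ⊕ E(K, C_{i−1}), with C_{0} = IV.
Only C[2] changed, to 0b0011. In CFB, a change in C_i flips the same bit in P_i and garbles P_{i+1}. Decrypting the received ciphertext:
P[1]: E(K, 0b1001) = 0b0111; 0b1010 ⊕ 0b0111 = 0b1101.
P[2]: E(K, 0b1010) = 0b0100; 0b0011 ⊕ 0b0100 = 0b0111.
P[3]: E(K, 0b0011) = 0b1101; 0b1100 ⊕ 0b1101 = 0b0001.
Blocks that differ from the original plaintext: P[2], P[3].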